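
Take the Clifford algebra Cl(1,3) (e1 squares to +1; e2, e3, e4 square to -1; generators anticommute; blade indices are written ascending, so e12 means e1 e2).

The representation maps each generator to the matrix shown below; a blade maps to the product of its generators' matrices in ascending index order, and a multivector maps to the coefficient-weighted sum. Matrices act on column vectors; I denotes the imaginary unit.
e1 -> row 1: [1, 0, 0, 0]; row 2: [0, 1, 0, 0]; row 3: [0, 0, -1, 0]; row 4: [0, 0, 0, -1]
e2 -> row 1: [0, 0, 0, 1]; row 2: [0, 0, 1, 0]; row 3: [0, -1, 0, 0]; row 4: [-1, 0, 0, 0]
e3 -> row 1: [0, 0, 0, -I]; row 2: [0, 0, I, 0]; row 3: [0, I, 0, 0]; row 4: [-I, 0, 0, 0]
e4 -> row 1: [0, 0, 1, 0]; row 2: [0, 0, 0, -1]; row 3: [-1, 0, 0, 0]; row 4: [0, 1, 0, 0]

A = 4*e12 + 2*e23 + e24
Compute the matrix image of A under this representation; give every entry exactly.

Bivector images (products of the table entries): rho(e12) = rho(e1)rho(e2) = row 1: [0, 0, 0, 1]; row 2: [0, 0, 1, 0]; row 3: [0, 1, 0, 0]; row 4: [1, 0, 0, 0]; rho(e23) = rho(e2)rho(e3) = row 1: [-I, 0, 0, 0]; row 2: [0, I, 0, 0]; row 3: [0, 0, -I, 0]; row 4: [0, 0, 0, I]; rho(e24) = rho(e2)rho(e4) = row 1: [0, 1, 0, 0]; row 2: [-1, 0, 0, 0]; row 3: [0, 0, 0, 1]; row 4: [0, 0, -1, 0].
M = (4)*rho(e12) + (2)*rho(e23) + (1)*rho(e24), summed entrywise:
Answer: row 1: [-2*I, 1, 0, 4]; row 2: [-1, 2*I, 4, 0]; row 3: [0, 4, -2*I, 1]; row 4: [4, 0, -1, 2*I]


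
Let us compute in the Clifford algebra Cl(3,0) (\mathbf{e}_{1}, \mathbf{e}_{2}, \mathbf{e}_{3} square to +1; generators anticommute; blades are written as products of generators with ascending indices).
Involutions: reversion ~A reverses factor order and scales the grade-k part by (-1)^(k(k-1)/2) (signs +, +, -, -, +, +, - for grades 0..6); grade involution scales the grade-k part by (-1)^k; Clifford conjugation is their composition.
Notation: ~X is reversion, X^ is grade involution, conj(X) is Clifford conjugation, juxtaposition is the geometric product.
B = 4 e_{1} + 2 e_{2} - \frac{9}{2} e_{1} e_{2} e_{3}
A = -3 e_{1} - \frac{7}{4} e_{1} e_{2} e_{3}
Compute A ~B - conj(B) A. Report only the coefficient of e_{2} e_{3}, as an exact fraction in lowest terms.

first term: -\frac{33}{8} - 6 e_{1} e_{2} + \frac{7}{2} e_{1} e_{3} - \frac{41}{2} e_{2} e_{3}
second term: \frac{33}{8} - 6 e_{1} e_{2} - \frac{7}{2} e_{1} e_{3} + \frac{41}{2} e_{2} e_{3}
Answer: -41


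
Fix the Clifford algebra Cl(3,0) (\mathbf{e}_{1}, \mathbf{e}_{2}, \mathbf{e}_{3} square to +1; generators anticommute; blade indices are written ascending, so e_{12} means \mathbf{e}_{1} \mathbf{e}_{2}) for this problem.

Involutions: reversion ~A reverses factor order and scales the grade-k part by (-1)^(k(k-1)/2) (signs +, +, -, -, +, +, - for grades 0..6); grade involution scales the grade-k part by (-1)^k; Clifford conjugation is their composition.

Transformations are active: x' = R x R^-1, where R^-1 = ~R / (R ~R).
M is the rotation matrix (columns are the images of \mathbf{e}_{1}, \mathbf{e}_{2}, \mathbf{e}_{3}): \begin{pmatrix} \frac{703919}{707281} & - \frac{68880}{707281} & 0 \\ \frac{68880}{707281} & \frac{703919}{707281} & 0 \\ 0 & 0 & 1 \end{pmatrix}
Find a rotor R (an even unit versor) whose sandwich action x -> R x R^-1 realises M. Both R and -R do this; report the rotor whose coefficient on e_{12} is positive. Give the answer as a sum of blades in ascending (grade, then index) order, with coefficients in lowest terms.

Method: write R = a + b12*e_{12} + b13*e_{13} + b23*e_{23} with a^2 + b12^2 + b13^2 + b23^2 = 1 (so R^-1 = ~R). Expanding the columns R e_j ~R gives tr M = 4a^2 - 1 and, from the antisymmetric part, M21 - M12 = -4a*b12, M13 - M31 = 4a*b13, M32 - M23 = -4a*b23.
Here tr M = \frac{2115119}{707281}, so a^2 = (1 + tr M)/4 = \frac{705600}{707281} and a = ±\frac{840}{841}. Taking a = \frac{840}{841}: M21 - M12 = \frac{137760}{707281}, M13 - M31 = 0, M32 - M23 = 0, giving b12 = -\frac{41}{841}, b13 = 0, b23 = 0, i.e. R = \frac{840}{841} - \frac{41}{841} e_{12}.
Its e_{12} coefficient is negative, so report the other preimage -R.
Answer: -\frac{840}{841} + \frac{41}{841} e_{12}. Note: both R and -R realise this M (trace \frac{2115119}{707281}); the covering map identifies them, and the e_{12}-coefficient sign is the tie-breaker.


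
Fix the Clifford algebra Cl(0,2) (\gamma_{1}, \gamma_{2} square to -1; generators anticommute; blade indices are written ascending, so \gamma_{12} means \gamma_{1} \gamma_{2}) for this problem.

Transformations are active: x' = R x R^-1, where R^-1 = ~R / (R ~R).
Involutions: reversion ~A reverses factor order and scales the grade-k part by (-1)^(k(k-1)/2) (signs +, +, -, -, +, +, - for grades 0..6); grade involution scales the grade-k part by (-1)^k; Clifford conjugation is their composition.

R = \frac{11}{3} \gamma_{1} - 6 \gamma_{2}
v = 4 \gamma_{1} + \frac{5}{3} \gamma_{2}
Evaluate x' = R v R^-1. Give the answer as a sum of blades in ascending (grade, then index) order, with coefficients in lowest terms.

~R = \frac{11}{3} \gamma_{1} - 6 \gamma_{2}, and R ~R = -\frac{445}{9}, so R^-1 = ~R / (-\frac{445}{9}).
R v = -\frac{14}{3} + \frac{271}{9} \gamma_{12}
Answer: -\frac{1472}{445} \gamma_{1} - \frac{3737}{1335} \gamma_{2}


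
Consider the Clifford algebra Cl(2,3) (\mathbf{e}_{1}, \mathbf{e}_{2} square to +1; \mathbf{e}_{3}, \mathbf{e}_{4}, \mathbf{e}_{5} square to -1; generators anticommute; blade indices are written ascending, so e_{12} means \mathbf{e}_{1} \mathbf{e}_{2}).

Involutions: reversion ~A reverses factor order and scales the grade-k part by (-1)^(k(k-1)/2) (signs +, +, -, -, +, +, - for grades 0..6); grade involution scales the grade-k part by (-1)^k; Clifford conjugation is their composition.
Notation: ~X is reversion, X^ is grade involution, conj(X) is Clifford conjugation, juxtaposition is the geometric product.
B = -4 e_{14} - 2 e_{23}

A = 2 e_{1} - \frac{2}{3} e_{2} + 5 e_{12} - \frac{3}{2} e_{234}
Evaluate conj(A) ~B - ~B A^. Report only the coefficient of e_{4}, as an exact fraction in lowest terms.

first term: \frac{4}{3} e_{3} - 11 e_{4} - 10 e_{13} + 20 e_{24} - 10 e_{123} - \frac{8}{3} e_{124}
second term: -\frac{4}{3} e_{3} + 11 e_{4} - 10 e_{13} + 20 e_{24} - 10 e_{123} - \frac{8}{3} e_{124}
Answer: -22


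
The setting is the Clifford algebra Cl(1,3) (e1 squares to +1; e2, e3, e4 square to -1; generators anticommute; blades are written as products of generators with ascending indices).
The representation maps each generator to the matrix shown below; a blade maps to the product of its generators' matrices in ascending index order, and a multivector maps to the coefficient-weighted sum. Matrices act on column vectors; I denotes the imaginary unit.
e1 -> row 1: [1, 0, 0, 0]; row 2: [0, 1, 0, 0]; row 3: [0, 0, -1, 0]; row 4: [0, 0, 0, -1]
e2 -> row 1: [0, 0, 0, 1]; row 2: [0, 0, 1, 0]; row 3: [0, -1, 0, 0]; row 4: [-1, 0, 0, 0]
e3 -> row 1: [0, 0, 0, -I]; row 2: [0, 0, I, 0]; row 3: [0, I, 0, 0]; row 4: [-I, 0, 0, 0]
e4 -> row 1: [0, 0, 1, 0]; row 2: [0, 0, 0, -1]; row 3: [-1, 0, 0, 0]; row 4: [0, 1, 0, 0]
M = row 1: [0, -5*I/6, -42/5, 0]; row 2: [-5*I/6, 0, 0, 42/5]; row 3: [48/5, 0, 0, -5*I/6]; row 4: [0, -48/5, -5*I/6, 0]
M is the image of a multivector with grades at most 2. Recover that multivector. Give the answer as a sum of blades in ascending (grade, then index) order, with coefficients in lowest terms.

Method: the blade images are trace-orthogonal — tr(rho(e_A) rho(e_B)^-1) = 4 if A = B and 0 otherwise — and rho(e_A)^-1 = (e_A)^2 * rho(e_A) with (e_A)^2 = +1 or -1, so the coefficient of e_A in the preimage is (e_A)^2 * tr(M rho(e_A))/4.
Nonzero projections over blades of grade <= 2: e4: (e4)^2 = -1, tr(M rho(e4)) = 36, coefficient -9; e1 e4: (e1 e4)^2 = +1, tr(M rho(e1 e4)) = 12/5, coefficient 3/5; e3 e4: (e3 e4)^2 = -1, tr(M rho(e3 e4)) = -10/3, coefficient 5/6. Every other blade of grade <= 2 projects to 0.
Answer: -9*e4 + 3/5*e1 e4 + 5/6*e3 e4


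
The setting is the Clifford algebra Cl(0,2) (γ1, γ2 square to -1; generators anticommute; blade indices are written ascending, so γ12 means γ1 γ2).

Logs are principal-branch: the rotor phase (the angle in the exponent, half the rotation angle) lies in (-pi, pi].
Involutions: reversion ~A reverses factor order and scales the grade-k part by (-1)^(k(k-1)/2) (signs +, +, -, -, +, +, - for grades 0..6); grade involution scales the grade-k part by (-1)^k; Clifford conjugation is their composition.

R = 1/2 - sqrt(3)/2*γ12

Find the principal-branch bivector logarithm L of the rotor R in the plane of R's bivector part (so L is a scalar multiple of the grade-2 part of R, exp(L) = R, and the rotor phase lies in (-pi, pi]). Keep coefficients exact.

The scalar part of R is 1/2, which pins the rotor phase on the principal branch; dividing the bivector part by the sine of that phase recovers the unit plane, and L is the phase times that plane.
Concretely: cos(phase) = 1/2 gives phase = ±pi/3, and since phase/sin(phase) is even the sign is immaterial: L = (phase/sin(phase)) * <R>_2 = (2*sqrt(3)*pi/9) * <R>_2.
Answer: -pi/3*γ12


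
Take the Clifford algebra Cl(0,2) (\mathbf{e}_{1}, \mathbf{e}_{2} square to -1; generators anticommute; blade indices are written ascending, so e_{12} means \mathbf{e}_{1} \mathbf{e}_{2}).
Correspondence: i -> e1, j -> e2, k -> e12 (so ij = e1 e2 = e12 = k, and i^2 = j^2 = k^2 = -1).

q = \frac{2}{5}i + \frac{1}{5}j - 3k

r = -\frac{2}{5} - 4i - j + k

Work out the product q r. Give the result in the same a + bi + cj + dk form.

In blades: q = \frac{2}{5} e_{1} + \frac{1}{5} e_{2} - 3 e_{12}, r = -\frac{2}{5} - 4 e_{1} - e_{2} + e_{12}.
Distribute q over r term by term (generator squares from the signature, products reordered to ascending indices): (\frac{2}{5} e_{1})*r = \frac{8}{5} - \frac{4}{25} e_{1} - \frac{2}{5} e_{2} - \frac{2}{5} e_{12}; (\frac{1}{5} e_{2})*r = \frac{1}{5} + \frac{1}{5} e_{1} - \frac{2}{25} e_{2} + \frac{4}{5} e_{12}; (-3 e_{12})*r = 3 - 3 e_{1} + 12 e_{2} + \frac{6}{5} e_{12}.
Sum: \frac{24}{5} - \frac{74}{25} e_{1} + \frac{288}{25} e_{2} + \frac{8}{5} e_{12}; translating back through the correspondence:
Answer: \frac{24}{5} - \frac{74}{25}i + \frac{288}{25}j + \frac{8}{5}k


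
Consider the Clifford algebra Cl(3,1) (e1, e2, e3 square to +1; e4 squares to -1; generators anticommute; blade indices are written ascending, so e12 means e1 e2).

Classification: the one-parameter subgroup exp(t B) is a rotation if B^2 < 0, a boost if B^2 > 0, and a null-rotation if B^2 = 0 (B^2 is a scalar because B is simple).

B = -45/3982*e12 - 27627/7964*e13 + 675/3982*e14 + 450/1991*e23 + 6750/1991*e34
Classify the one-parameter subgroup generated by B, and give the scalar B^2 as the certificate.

B^2 term by term: the squares give (-45/3982)^2*(e12)^2 + (-27627/7964)^2*(e13)^2 + (675/3982)^2*(e14)^2 + (450/1991)^2*(e23)^2 + (6750/1991)^2*(e34)^2 = 2025/15856324*(-1) + 763251129/63425296*(-1) + 455625/15856324*(+1) + 202500/3964081*(-1) + 45562500/3964081*(+1) = -9/16 (each basis 2-blade squares to minus the product of its generators' squares); cross terms between blades sharing an index anticommute and cancel; the commuting (index-disjoint) pairs give grade-4 terms 2*c*c'*(blade product), which cancel blade by blade — e1234: -303750/3964081 + 303750/3964081 = 0 — confirming B is simple. So B^2 = -9/16.
Answer: rotation, certificate B^2 = -9/16. The scalar -9/16 is the complete invariant here: its sign names the subgroup type.


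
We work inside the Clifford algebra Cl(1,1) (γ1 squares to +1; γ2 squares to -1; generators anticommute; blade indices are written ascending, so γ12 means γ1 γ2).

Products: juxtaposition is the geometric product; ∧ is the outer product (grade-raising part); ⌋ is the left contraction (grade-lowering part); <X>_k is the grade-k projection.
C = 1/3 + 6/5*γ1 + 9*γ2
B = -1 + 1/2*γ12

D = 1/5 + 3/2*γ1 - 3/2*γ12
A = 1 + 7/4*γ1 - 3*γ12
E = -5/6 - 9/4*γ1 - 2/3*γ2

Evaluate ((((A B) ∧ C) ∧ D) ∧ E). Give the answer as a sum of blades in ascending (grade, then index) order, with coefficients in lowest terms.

step 1: -5/2 - 7/4*γ1 + 7/8*γ2 + 7/2*γ12
step 2: -5/6 - 43/12*γ1 - 533/24*γ2 - 469/30*γ12
step 3: -1/6 - 59/30*γ1 - 533/120*γ2 + 37723/1200*γ12
step 4: 5/36 + 145/72*γ1 + 61/16*γ2 - 8371/240*γ12
Answer: 5/36 + 145/72*γ1 + 61/16*γ2 - 8371/240*γ12


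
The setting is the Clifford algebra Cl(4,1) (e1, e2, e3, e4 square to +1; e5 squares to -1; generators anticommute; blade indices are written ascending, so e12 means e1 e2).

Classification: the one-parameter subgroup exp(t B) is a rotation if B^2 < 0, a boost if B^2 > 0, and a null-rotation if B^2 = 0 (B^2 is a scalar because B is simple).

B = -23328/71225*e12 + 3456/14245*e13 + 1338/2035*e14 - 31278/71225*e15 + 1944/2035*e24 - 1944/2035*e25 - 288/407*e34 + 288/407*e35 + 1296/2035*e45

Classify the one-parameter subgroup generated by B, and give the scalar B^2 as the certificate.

B^2 term by term: the squares give (-23328/71225)^2*(e12)^2 + (3456/14245)^2*(e13)^2 + (1338/2035)^2*(e14)^2 + (-31278/71225)^2*(e15)^2 + (1944/2035)^2*(e24)^2 + (-1944/2035)^2*(e25)^2 + (-288/407)^2*(e34)^2 + (288/407)^2*(e35)^2 + (1296/2035)^2*(e45)^2 = 544195584/5073000625*(-1) + 11943936/202920025*(-1) + 1790244/4141225*(-1) + 978313284/5073000625*(+1) + 3779136/4141225*(-1) + 3779136/4141225*(+1) + 82944/165649*(-1) + 82944/165649*(+1) + 1679616/4141225*(+1) = 0 (each basis 2-blade squares to minus the product of its generators' squares); cross terms between blades sharing an index anticommute and cancel; the commuting (index-disjoint) pairs give grade-4 terms 2*c*c'*(blade product), which cancel blade by blade — e1234: 13436928/28988575 - 13436928/28988575 = 0; e1235: -13436928/28988575 + 13436928/28988575 = 0; e1245: -60466176/144942875 + 5202144/4141225 - 121608864/144942875 = 0; e1345: 8957952/28988575 - 770688/828245 + 18016128/28988575 = 0; e2345: -1119744/828245 + 1119744/828245 = 0 — confirming B is simple. So B^2 = 0.
Answer: null-rotation, certificate B^2 = 0. The scalar 0 is the complete invariant here: its sign names the subgroup type.


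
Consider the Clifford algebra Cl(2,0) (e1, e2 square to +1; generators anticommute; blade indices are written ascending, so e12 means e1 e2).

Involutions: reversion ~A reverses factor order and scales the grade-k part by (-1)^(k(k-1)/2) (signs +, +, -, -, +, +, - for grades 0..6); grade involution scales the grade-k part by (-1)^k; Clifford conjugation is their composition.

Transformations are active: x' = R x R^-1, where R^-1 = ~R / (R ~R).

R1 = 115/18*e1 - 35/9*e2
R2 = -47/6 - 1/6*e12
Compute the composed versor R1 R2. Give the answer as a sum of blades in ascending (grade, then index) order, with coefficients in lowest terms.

Distribute over the terms of R1 (each basis-blade product reordered to ascending indices, repeated generators contracted through their squares):
(115/18*e1) R2 = -5405/108*e1 - 115/108*e2
(-35/9*e2) R2 = -35/54*e1 + 1645/54*e2
Summing the partial products and collecting blades:
Answer: -1825/36*e1 + 3175/108*e2


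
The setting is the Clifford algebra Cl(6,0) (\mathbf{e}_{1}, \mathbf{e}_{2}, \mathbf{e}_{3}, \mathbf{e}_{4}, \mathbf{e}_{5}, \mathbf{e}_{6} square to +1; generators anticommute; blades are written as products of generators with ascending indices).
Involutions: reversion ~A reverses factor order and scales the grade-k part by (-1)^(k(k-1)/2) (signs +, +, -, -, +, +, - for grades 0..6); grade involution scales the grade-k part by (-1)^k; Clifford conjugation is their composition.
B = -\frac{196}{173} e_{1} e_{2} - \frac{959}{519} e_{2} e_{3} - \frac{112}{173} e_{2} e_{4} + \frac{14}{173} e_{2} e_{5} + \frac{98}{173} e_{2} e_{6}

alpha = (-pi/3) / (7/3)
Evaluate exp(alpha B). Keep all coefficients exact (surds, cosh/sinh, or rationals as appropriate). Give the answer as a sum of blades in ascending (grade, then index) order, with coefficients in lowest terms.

B^2 term by term: the squares give (-\frac{196}{173})^2*(e_{1} e_{2})^2 + (-\frac{959}{519})^2*(e_{2} e_{3})^2 + (-\frac{112}{173})^2*(e_{2} e_{4})^2 + (\frac{14}{173})^2*(e_{2} e_{5})^2 + (\frac{98}{173})^2*(e_{2} e_{6})^2 = \frac{38416}{29929}*(-1) + \frac{919681}{269361}*(-1) + \frac{12544}{29929}*(-1) + \frac{196}{29929}*(-1) + \frac{9604}{29929}*(-1) = -\frac{49}{9} (each basis 2-blade squares to minus the product of its generators' squares); cross terms between blades sharing an index anticommute and cancel. So B^2 = -\frac{49}{9}.
B^2 = -\frac{49}{9} — the negative square puts this in the circular regime; l = \frac{7}{3}, alpha*l = - \frac{\pi}{3}, so exp(alpha B) = cos(- \frac{\pi}{3}) + (sin(- \frac{\pi}{3})/(\frac{7}{3}))*B = \frac{1}{2} + (- \frac{3 \sqrt{3}}{14})*B.
Answer: \frac{1}{2} + \frac{42 \sqrt{3}}{173} e_{1} e_{2} + \frac{137 \sqrt{3}}{346} e_{2} e_{3} + \frac{24 \sqrt{3}}{173} e_{2} e_{4} - \frac{3 \sqrt{3}}{173} e_{2} e_{5} - \frac{21 \sqrt{3}}{173} e_{2} e_{6}


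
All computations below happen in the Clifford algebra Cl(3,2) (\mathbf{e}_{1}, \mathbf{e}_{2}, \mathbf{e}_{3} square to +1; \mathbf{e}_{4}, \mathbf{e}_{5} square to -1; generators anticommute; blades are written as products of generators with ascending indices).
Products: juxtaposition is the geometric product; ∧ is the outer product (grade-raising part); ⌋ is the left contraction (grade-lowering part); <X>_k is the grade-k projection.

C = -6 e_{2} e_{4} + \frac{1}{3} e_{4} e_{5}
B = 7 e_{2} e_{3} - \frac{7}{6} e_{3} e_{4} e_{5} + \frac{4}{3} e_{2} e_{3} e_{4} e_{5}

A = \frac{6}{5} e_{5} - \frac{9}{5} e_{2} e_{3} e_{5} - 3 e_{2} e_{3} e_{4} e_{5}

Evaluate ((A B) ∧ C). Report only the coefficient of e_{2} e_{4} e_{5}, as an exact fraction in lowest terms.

step 1: -4 - \frac{7}{2} e_{2} + \frac{12}{5} e_{4} + \frac{63}{5} e_{5} - \frac{21}{10} e_{2} e_{4} + \frac{7}{5} e_{3} e_{4} + 21 e_{4} e_{5} + \frac{8}{5} e_{2} e_{3} e_{4} + \frac{42}{5} e_{2} e_{3} e_{5}
step 2: 24 e_{2} e_{4} - \frac{4}{3} e_{4} e_{5} - \frac{2303}{30} e_{2} e_{4} e_{5}
Answer: -\frac{2303}{30}


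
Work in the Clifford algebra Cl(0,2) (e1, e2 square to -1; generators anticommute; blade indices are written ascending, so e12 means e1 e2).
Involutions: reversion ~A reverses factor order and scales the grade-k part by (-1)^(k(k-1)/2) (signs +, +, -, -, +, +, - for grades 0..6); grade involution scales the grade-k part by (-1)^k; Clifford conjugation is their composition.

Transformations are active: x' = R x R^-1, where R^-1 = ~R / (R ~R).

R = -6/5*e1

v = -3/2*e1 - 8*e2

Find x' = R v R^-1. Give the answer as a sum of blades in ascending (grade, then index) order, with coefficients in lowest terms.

~R = -6/5*e1, and R ~R = -36/25, so R^-1 = ~R / (-36/25).
R v = -9/5 + 48/5*e12
Answer: -3/2*e1 + 8*e2


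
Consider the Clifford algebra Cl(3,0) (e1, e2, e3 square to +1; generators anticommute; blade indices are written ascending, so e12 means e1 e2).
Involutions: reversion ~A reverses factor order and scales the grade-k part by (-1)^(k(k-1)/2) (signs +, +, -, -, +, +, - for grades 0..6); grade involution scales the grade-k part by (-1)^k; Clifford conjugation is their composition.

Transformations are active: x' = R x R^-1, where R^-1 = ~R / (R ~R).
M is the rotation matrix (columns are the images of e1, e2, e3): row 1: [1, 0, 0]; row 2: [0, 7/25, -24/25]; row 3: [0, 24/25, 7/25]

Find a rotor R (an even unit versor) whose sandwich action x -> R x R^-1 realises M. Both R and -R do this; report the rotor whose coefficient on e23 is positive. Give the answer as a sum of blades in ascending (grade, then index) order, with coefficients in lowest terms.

Method: write R = a + b12*e12 + b13*e13 + b23*e23 with a^2 + b12^2 + b13^2 + b23^2 = 1 (so R^-1 = ~R). Expanding the columns R e_j ~R gives tr M = 4a^2 - 1 and, from the antisymmetric part, M21 - M12 = -4a*b12, M13 - M31 = 4a*b13, M32 - M23 = -4a*b23.
Here tr M = 39/25, so a^2 = (1 + tr M)/4 = 16/25 and a = ±4/5. Taking a = 4/5: M21 - M12 = 0, M13 - M31 = 0, M32 - M23 = 48/25, giving b12 = 0, b13 = 0, b23 = -3/5, i.e. R = 4/5 - 3/5*e23.
Its e23 coefficient is negative, so report the other preimage -R.
Answer: -4/5 + 3/5*e23. Key observation: the double cover Spin(3) -> SO(3) sends R and -R to the same matrix (trace 39/25 here), so the stated sign of the e23 coefficient is what selects one sheet.


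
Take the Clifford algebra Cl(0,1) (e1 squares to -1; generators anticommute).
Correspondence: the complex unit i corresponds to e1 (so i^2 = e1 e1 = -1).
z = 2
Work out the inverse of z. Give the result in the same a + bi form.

In blades: z = 2.
With qbar = 2 (scalar fixed, mapped units negated), z qbar = 4 (the sum of squared coefficients), so z^-1 = qbar / (4) = 1/2; translating back:
Answer: 1/2


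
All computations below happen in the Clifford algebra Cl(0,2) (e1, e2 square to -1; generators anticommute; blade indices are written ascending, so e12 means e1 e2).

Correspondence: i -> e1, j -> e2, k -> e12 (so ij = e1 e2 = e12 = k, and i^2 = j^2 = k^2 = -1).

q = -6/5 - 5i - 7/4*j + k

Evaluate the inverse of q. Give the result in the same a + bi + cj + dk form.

In blades: q = -6/5 - 5*e1 - 7/4*e2 + e12.
With qbar = -6/5 + 5*e1 + 7/4*e2 - e12 (scalar fixed, mapped units negated), q qbar = 12201/400 (the sum of squared coefficients), so q^-1 = qbar / (12201/400) = -160/4067 + 2000/12201*e1 + 100/1743*e2 - 400/12201*e12; translating back:
Answer: -160/4067 + 2000/12201*i + 100/1743*j - 400/12201*k


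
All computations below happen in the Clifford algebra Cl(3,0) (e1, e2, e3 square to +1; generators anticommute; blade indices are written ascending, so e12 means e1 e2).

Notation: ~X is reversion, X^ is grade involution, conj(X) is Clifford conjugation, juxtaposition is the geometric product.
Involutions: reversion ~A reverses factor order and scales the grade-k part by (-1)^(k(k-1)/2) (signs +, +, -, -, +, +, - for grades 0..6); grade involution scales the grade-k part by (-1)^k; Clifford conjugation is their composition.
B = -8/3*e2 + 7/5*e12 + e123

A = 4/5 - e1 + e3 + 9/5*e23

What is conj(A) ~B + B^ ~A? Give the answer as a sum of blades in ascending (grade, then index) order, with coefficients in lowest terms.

first term: -9/5*e1 - 53/15*e2 - 24/5*e3 - 209/75*e12 - 63/25*e13 - 11/3*e23 + 3/5*e123
second term: -9/5*e1 + 53/15*e2 - 24/5*e3 + 209/75*e12 - 63/25*e13 + 11/3*e23 + 3/5*e123
Answer: -18/5*e1 - 48/5*e3 - 126/25*e13 + 6/5*e123


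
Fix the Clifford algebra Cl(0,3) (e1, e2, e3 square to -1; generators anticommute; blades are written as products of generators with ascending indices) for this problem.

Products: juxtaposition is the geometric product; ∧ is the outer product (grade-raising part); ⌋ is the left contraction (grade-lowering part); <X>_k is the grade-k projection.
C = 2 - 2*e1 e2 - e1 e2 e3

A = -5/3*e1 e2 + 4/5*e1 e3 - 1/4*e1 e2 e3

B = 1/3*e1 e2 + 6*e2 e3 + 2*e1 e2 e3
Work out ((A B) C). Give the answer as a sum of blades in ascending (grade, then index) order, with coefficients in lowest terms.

step 1: 1/18 + 3/2*e1 + 8/5*e2 + 41/12*e3 + 24/5*e1 e2 + 10*e1 e3 - 4/15*e2 e3
step 2: 437/45 - 7/15*e1 - 19/5*e2 + 349/30*e3 + 2323/180*e1 e2 + 284/15*e1 e3 + 629/30*e2 e3 - 62/9*e1 e2 e3
Answer: 437/45 - 7/15*e1 - 19/5*e2 + 349/30*e3 + 2323/180*e1 e2 + 284/15*e1 e3 + 629/30*e2 e3 - 62/9*e1 e2 e3


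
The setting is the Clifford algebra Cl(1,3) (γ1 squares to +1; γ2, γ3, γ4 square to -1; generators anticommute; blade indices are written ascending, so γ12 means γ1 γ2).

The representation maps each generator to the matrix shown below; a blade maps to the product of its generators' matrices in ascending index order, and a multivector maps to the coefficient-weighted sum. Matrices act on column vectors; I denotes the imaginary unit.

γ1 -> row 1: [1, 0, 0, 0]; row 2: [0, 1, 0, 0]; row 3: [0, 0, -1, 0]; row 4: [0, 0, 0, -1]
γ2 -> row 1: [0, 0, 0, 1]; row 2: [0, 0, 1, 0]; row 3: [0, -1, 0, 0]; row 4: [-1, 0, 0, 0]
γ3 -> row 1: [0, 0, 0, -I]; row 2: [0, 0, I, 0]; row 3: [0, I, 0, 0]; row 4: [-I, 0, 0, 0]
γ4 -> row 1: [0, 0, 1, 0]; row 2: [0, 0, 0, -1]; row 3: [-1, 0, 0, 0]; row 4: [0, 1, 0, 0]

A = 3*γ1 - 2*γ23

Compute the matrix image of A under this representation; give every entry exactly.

Bivector images (products of the table entries): rho(γ23) = rho(γ2)rho(γ3) = row 1: [-I, 0, 0, 0]; row 2: [0, I, 0, 0]; row 3: [0, 0, -I, 0]; row 4: [0, 0, 0, I].
M = (3)*rho(γ1) + (-2)*rho(γ23), summed entrywise:
Answer: row 1: [3 + 2*I, 0, 0, 0]; row 2: [0, 3 - 2*I, 0, 0]; row 3: [0, 0, -3 + 2*I, 0]; row 4: [0, 0, 0, -3 - 2*I]


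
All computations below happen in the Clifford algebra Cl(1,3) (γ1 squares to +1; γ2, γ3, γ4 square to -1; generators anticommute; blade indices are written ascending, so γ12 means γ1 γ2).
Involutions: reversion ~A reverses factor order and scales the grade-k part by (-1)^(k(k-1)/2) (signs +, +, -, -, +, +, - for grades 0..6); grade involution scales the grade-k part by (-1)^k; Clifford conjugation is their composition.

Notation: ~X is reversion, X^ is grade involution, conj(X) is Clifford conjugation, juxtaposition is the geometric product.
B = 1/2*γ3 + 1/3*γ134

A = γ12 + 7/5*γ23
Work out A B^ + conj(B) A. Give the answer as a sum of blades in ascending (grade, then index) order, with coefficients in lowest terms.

first term: 7/10*γ2 - 1/2*γ123 + 7/15*γ124 + 1/3*γ234
second term: -7/10*γ2 - 1/2*γ123 + 7/15*γ124 + 1/3*γ234
Answer: -γ123 + 14/15*γ124 + 2/3*γ234


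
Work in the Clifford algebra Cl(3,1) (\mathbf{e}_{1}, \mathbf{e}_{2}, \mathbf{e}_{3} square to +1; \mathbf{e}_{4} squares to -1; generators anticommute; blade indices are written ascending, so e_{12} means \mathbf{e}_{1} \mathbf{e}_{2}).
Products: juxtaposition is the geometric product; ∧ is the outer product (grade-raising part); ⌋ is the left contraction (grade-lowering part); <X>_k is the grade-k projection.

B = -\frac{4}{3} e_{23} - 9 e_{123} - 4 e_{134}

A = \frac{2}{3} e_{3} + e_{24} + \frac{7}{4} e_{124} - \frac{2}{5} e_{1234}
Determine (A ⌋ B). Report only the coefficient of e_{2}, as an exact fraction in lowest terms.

step 1: \frac{8}{9} e_{2} - 6 e_{12} + \frac{8}{3} e_{14}
Answer: \frac{8}{9}


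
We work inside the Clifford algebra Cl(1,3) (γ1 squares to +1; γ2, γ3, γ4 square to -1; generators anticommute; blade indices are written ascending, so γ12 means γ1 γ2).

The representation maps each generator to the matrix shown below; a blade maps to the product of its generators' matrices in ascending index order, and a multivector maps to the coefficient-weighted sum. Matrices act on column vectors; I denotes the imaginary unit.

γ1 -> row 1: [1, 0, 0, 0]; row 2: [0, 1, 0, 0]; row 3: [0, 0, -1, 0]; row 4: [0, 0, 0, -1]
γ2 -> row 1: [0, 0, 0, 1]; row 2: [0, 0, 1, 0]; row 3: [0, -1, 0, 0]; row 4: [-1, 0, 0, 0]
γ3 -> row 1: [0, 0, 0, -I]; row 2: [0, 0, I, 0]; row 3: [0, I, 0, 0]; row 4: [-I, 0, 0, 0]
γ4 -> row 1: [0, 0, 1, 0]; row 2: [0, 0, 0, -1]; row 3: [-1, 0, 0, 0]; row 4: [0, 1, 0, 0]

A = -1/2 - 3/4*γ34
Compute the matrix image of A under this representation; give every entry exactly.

Bivector images (products of the table entries): rho(γ34) = rho(γ3)rho(γ4) = row 1: [0, -I, 0, 0]; row 2: [-I, 0, 0, 0]; row 3: [0, 0, 0, -I]; row 4: [0, 0, -I, 0].
M = (-1/2)*1 + (-3/4)*rho(γ34), summed entrywise (1 is the identity matrix):
Answer: row 1: [-1/2, 3*I/4, 0, 0]; row 2: [3*I/4, -1/2, 0, 0]; row 3: [0, 0, -1/2, 3*I/4]; row 4: [0, 0, 3*I/4, -1/2]


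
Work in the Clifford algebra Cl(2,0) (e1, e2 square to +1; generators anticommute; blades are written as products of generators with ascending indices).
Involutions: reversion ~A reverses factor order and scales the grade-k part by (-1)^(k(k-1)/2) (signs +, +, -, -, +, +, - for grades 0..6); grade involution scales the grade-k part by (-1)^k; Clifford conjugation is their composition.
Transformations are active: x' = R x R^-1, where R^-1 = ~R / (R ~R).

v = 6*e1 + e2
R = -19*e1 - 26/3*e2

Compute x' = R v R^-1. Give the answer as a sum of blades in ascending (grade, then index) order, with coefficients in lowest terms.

~R = -19*e1 - 26/3*e2, and R ~R = 3925/9, so R^-1 = ~R / (3925/9).
R v = -368/3 + 33*e1 e2
Answer: 18402/3925*e1 + 15211/3925*e2


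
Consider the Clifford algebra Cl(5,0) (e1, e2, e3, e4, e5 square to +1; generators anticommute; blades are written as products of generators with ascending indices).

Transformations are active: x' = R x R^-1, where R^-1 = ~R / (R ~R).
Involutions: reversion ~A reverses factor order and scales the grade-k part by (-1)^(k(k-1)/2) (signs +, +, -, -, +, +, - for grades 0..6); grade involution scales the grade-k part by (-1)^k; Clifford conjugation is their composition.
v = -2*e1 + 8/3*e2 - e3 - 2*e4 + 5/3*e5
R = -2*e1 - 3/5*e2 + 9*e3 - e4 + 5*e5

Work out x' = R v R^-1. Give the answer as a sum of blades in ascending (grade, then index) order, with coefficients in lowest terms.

~R = -2*e1 - 3/5*e2 + 9*e3 - e4 + 5*e5, and R ~R = 2784/25, so R^-1 = ~R / (2784/25).
R v = 56/15 - 98/15*e1 e2 + 20*e1 e3 + 2*e1 e4 + 20/3*e1 e5 - 117/5*e2 e3 + 58/15*e2 e4 - 43/3*e2 e5 - 19*e3 e4 + 20*e3 e5 + 25/3*e4 e5
Answer: 487/261*e1 - 157/58*e2 + 93/58*e3 + 1009/522*e4 - 695/522*e5


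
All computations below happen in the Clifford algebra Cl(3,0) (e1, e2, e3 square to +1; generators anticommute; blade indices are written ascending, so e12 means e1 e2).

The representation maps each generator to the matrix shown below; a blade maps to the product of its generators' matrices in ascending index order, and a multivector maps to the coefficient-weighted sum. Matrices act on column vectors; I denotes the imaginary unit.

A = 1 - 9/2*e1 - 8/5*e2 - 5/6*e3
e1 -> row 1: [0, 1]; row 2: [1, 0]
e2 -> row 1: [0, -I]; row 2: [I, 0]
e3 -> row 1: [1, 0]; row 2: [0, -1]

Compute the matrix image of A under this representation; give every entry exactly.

M = (1)*1 + (-9/2)*rho(e1) + (-8/5)*rho(e2) + (-5/6)*rho(e3), summed entrywise (1 is the identity matrix):
Answer: row 1: [1/6, -9/2 + 8*I/5]; row 2: [-9/2 - 8*I/5, 11/6]


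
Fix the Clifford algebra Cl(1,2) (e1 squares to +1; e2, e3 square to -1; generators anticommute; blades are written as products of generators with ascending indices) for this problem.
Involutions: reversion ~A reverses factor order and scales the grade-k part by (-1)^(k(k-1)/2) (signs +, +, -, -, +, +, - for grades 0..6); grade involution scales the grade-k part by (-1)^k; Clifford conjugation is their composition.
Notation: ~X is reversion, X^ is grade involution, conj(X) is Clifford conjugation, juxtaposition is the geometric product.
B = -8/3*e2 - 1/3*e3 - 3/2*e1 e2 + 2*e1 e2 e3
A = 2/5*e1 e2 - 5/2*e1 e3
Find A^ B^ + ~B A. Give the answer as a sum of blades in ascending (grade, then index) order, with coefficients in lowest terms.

first term: -3/5 - 7/30*e1 - 5*e2 - 4/5*e3 + 15/4*e2 e3 + 34/5*e1 e2 e3
second term: 3/5 - 7/30*e1 - 5*e2 - 4/5*e3 + 15/4*e2 e3 - 34/5*e1 e2 e3
Answer: -7/15*e1 - 10*e2 - 8/5*e3 + 15/2*e2 e3


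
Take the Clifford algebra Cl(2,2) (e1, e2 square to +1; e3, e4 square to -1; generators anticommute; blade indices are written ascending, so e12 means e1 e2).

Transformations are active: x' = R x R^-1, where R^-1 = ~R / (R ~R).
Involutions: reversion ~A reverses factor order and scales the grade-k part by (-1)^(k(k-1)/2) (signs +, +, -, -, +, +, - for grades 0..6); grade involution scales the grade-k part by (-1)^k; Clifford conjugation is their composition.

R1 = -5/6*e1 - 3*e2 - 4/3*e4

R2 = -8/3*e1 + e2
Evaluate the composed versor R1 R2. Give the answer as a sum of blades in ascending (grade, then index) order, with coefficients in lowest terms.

Distribute over the terms of R2 (each basis-blade product reordered to ascending indices, repeated generators contracted through their squares):
R1 (-8/3*e1) = 20/9 - 8*e12 - 32/9*e14
R1 (e2) = -3 - 5/6*e12 + 4/3*e24
Summing the partial products and collecting blades:
Answer: -7/9 - 53/6*e12 - 32/9*e14 + 4/3*e24


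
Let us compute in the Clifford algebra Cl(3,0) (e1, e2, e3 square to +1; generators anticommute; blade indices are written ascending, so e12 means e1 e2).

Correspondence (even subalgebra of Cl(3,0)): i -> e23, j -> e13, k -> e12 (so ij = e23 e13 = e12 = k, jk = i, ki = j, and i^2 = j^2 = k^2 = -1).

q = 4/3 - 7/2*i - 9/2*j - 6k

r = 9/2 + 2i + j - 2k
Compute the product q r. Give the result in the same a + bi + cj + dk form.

In blades: q = 4/3 - 6*e12 - 9/2*e13 - 7/2*e23, r = 9/2 - 2*e12 + e13 + 2*e23.
Distribute q over r term by term (generator squares from the signature, products reordered to ascending indices): (4/3)*r = 6 - 8/3*e12 + 4/3*e13 + 8/3*e23; (-6*e12)*r = -12 - 27*e12 - 12*e13 + 6*e23; (-9/2*e13)*r = 9/2 + 9*e12 - 81/4*e13 + 9*e23; (-7/2*e23)*r = 7 - 7/2*e12 - 7*e13 - 63/4*e23.
Sum: 11/2 - 145/6*e12 - 455/12*e13 + 23/12*e23; translating back through the correspondence:
Answer: 11/2 + 23/12*i - 455/12*j - 145/6*k


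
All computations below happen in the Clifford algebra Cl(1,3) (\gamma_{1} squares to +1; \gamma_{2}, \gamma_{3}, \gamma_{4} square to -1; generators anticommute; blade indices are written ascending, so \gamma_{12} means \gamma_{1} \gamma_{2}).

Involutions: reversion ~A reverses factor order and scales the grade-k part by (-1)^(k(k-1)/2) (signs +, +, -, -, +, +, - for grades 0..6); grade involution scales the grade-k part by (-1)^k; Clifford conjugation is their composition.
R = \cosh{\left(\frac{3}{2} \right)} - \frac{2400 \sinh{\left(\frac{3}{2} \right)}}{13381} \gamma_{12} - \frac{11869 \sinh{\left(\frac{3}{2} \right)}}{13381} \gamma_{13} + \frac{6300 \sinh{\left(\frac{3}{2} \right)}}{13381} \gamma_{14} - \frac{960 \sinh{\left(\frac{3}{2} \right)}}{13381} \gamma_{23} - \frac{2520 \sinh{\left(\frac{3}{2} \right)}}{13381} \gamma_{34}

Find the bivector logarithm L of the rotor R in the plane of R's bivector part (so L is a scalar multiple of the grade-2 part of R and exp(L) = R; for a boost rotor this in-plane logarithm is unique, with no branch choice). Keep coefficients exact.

The scalar part of R is \cosh{\left(\frac{3}{2} \right)}, giving the rapidity magnitude (cosh is even); the bivector part supplies orientation, its quotient by sinh of the rapidity is the plane, and L = rapidity * plane — unique in that plane, since flipping both signs leaves L unchanged.
Concretely: cosh(rapidity) = \cosh{\left(\frac{3}{2} \right)} gives rapidity = ±\frac{3}{2}, and since rapidity/sinh(rapidity) is even the sign is immaterial: L = (rapidity/sinh(rapidity)) * <R>_2 = (\frac{3}{2 \sinh{\left(\frac{3}{2} \right)}}) * <R>_2.
Answer: - \frac{3600}{13381} \gamma_{12} - \frac{35607}{26762} \gamma_{13} + \frac{9450}{13381} \gamma_{14} - \frac{1440}{13381} \gamma_{23} - \frac{3780}{13381} \gamma_{34}


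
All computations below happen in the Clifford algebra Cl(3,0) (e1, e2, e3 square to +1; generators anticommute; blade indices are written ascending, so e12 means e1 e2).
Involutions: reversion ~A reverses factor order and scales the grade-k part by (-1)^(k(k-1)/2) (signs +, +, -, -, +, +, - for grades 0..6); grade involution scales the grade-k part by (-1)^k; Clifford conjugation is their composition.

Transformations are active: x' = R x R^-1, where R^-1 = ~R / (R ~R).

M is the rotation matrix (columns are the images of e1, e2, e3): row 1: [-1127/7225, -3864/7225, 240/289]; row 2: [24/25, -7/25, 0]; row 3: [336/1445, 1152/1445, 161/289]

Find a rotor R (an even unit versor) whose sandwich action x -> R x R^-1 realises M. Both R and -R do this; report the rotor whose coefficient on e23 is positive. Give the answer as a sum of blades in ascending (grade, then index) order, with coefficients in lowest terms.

Method: write R = a + b12*e12 + b13*e13 + b23*e23 with a^2 + b12^2 + b13^2 + b23^2 = 1 (so R^-1 = ~R). Expanding the columns R e_j ~R gives tr M = 4a^2 - 1 and, from the antisymmetric part, M21 - M12 = -4a*b12, M13 - M31 = 4a*b13, M32 - M23 = -4a*b23.
Here tr M = 35/289, so a^2 = (1 + tr M)/4 = 81/289 and a = ±9/17. Taking a = 9/17: M21 - M12 = 432/289, M13 - M31 = 864/1445, M32 - M23 = 1152/1445, giving b12 = -12/17, b13 = 24/85, b23 = -32/85, i.e. R = 9/17 - 12/17*e12 + 24/85*e13 - 32/85*e23.
Its e23 coefficient is negative, so report the other preimage -R.
Answer: -9/17 + 12/17*e12 - 24/85*e13 + 32/85*e23. Uniqueness: Spin(3) -> SO(3) maps R and -R to the same rotation of trace 35/289; fixing the sign of the e23 coefficient removes the ambiguity.


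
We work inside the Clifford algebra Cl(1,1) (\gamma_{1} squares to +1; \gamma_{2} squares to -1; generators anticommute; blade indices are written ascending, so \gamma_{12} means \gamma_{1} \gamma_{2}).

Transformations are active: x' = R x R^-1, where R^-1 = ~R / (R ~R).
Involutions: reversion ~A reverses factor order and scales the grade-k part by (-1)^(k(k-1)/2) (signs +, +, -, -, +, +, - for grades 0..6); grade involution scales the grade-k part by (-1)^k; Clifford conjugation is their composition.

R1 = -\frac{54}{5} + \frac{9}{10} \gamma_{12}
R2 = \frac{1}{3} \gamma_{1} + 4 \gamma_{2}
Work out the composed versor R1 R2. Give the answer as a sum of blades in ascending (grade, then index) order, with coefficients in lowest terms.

Distribute over the terms of R1 (each basis-blade product reordered to ascending indices, repeated generators contracted through their squares):
(-\frac{54}{5}) R2 = -\frac{18}{5} \gamma_{1} - \frac{216}{5} \gamma_{2}
(\frac{9}{10} \gamma_{12}) R2 = -\frac{18}{5} \gamma_{1} - \frac{3}{10} \gamma_{2}
Summing the partial products and collecting blades:
Answer: -\frac{36}{5} \gamma_{1} - \frac{87}{2} \gamma_{2}


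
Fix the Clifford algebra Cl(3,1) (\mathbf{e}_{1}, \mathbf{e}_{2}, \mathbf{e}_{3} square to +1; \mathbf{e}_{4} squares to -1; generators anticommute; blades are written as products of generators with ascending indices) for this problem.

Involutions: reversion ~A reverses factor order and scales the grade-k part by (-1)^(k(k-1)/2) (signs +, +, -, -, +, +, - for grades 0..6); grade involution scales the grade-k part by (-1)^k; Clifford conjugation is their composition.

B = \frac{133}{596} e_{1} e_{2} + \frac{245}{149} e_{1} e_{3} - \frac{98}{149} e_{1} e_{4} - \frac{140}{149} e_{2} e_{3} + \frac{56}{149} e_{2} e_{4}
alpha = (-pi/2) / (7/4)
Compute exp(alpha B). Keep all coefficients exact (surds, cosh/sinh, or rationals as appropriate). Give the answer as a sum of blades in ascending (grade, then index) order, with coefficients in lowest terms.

B^2 term by term: the squares give (\frac{133}{596})^2*(e_{1} e_{2})^2 + (\frac{245}{149})^2*(e_{1} e_{3})^2 + (-\frac{98}{149})^2*(e_{1} e_{4})^2 + (-\frac{140}{149})^2*(e_{2} e_{3})^2 + (\frac{56}{149})^2*(e_{2} e_{4})^2 = \frac{17689}{355216}*(-1) + \frac{60025}{22201}*(-1) + \frac{9604}{22201}*(+1) + \frac{19600}{22201}*(-1) + \frac{3136}{22201}*(+1) = -\frac{49}{16} (each basis 2-blade squares to minus the product of its generators' squares); cross terms between blades sharing an index anticommute and cancel; the commuting (index-disjoint) pairs give grade-4 terms 2*c*c'*(blade product), which cancel blade by blade — e_{1} e_{2} e_{3} e_{4}: -\frac{27440}{22201} + \frac{27440}{22201} = 0 — confirming B is simple. So B^2 = -\frac{49}{16}.
B^2 = -\frac{49}{16} — the negative square puts this in the circular regime; l = \frac{7}{4}, alpha*l = - \frac{\pi}{2}, so exp(alpha B) = cos(- \frac{\pi}{2}) + (sin(- \frac{\pi}{2})/(\frac{7}{4}))*B = 0 + (- \frac{4}{7})*B.
Answer: - \frac{19}{149} e_{1} e_{2} - \frac{140}{149} e_{1} e_{3} + \frac{56}{149} e_{1} e_{4} + \frac{80}{149} e_{2} e_{3} - \frac{32}{149} e_{2} e_{4}


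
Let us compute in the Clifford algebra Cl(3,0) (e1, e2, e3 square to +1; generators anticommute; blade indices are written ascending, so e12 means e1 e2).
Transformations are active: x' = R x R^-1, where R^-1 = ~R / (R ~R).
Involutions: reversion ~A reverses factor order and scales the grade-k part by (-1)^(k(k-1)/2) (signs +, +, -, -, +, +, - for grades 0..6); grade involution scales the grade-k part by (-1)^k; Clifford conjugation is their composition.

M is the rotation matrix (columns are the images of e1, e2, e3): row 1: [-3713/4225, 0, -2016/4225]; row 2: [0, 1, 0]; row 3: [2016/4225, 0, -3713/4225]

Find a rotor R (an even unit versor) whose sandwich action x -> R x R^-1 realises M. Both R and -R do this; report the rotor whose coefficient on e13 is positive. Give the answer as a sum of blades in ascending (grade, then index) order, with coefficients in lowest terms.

Method: write R = a + b12*e12 + b13*e13 + b23*e23 with a^2 + b12^2 + b13^2 + b23^2 = 1 (so R^-1 = ~R). Expanding the columns R e_j ~R gives tr M = 4a^2 - 1 and, from the antisymmetric part, M21 - M12 = -4a*b12, M13 - M31 = 4a*b13, M32 - M23 = -4a*b23.
Here tr M = -3201/4225, so a^2 = (1 + tr M)/4 = 256/4225 and a = ±16/65. Taking a = 16/65: M21 - M12 = 0, M13 - M31 = -4032/4225, M32 - M23 = 0, giving b12 = 0, b13 = -63/65, b23 = 0, i.e. R = 16/65 - 63/65*e13.
Its e13 coefficient is negative, so report the other preimage -R.
Answer: -16/65 + 63/65*e13. Note: both R and -R realise this M (trace -3201/4225); the covering map identifies them, and the e13-coefficient sign is the tie-breaker.
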